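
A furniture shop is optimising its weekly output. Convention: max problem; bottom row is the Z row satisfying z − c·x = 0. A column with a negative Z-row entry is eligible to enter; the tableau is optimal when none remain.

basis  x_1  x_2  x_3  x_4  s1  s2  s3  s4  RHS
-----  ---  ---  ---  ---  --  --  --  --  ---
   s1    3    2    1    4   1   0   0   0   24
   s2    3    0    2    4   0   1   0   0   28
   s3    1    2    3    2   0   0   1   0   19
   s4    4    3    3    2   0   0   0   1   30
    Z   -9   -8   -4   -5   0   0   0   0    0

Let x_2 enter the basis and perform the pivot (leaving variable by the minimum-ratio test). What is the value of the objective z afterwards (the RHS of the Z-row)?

76

Ratio test on column x_2 — row 1: 24/2 = 12; row 2: entry 0 ≤ 0; row 3: 19/2 = 19/2; row 4: 30/3 = 10. Minimum is 19/2 at row 3 (s3 leaves); pivot element 2.
Pivot on row 3; the Z-row RHS becomes 0 − (-8)·(19/2) = 76.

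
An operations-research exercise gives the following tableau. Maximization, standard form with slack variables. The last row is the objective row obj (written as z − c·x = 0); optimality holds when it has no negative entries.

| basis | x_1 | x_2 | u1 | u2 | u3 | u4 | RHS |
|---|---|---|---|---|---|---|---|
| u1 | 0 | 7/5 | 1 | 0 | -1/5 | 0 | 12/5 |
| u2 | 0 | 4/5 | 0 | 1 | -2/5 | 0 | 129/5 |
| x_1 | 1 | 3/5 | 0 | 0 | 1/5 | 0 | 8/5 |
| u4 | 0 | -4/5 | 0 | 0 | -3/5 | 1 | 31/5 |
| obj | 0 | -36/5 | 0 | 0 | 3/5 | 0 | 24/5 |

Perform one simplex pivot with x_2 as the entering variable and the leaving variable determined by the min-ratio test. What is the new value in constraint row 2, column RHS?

Ratio test on column x_2 — row 1: (12/5)/(7/5) = 12/7; row 2: (129/5)/(4/5) = 129/4; row 3: (8/5)/(3/5) = 8/3; row 4: entry -4/5 ≤ 0. Minimum is 12/7 at row 1 (u1 leaves); pivot element 7/5.
Divide row 1 by 7/5; eliminate column x_2 from the other rows.
Row 2 update in column RHS: 129/5 − (4/5)·(12/7) = 171/7.

171/7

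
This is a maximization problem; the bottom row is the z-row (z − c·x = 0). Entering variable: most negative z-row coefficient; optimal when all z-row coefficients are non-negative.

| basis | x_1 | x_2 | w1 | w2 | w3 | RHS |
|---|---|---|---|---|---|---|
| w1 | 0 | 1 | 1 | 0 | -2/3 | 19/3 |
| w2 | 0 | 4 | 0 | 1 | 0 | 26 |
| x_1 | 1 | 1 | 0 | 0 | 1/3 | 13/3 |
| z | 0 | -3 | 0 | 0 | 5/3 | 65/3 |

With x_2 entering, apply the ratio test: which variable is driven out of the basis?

Column x_2 entries and ratios — w1: (19/3)/1 = 19/3; w2: 26/4 = 13/2; x_1: (13/3)/1 = 13/3.
Smallest ratio is 13/3 in the row of x_1, so x_1 leaves.

x_1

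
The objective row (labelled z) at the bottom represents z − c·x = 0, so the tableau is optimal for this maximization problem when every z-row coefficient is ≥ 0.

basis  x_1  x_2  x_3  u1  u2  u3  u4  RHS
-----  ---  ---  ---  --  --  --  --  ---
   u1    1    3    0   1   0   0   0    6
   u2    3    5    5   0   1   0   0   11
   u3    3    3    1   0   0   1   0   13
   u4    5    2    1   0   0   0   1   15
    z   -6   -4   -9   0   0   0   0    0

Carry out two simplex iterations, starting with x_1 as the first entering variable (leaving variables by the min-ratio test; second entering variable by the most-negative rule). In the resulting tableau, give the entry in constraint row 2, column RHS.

5/11

Ratio test on column x_1 — row 1: 6/1 = 6; row 2: 11/3 = 11/3; row 3: 13/3 = 13/3; row 4: 15/5 = 3. Minimum is 3 at row 4 (u4 leaves); pivot element 5.
Divide row 4 by 5; eliminate column x_1 from the other rows.
Second iteration: most negative z-row entry is -39/5 in column x_3, so x_3 enters.
Ratio test on column x_3 — row 1: entry -1/5 ≤ 0; row 2: 2/(22/5) = 5/11; row 3: 4/(2/5) = 10; row 4: 3/(1/5) = 15. Minimum is 5/11 at row 2 (u2 leaves); pivot element 22/5.
Divide row 2 by 22/5; eliminate column x_3 from the other rows.
After both pivots, the entry at constraint row 2, column RHS is 5/11.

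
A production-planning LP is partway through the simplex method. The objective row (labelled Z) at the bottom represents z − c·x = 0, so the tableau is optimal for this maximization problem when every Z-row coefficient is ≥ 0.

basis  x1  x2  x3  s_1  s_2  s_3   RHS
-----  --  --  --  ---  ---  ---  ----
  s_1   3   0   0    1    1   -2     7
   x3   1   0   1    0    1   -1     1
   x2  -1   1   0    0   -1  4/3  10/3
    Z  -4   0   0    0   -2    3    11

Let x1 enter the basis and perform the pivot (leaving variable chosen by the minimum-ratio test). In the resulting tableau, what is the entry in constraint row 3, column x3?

1

Ratio test on column x1 — row 1: 7/3 = 7/3; row 2: 1/1 = 1; row 3: entry -1 ≤ 0. Minimum is 1 at row 2 (x3 leaves); pivot element 1.
Divide row 2 by 1; eliminate column x1 from the other rows.
Row 3 update in column x3: 0 − (-1)·1 = 1.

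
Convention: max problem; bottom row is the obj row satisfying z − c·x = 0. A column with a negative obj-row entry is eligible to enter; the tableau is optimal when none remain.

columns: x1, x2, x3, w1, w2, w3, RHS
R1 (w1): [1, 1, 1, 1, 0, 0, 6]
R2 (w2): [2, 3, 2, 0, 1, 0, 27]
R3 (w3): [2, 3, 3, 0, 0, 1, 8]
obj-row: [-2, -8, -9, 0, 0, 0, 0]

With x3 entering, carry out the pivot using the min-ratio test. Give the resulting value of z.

Ratio test on column x3 — row 1: 6/1 = 6; row 2: 27/2 = 27/2; row 3: 8/3 = 8/3. Minimum is 8/3 at row 3 (w3 leaves); pivot element 3.
Pivot on row 3; the obj-row RHS becomes 0 − (-9)·(8/3) = 24.

24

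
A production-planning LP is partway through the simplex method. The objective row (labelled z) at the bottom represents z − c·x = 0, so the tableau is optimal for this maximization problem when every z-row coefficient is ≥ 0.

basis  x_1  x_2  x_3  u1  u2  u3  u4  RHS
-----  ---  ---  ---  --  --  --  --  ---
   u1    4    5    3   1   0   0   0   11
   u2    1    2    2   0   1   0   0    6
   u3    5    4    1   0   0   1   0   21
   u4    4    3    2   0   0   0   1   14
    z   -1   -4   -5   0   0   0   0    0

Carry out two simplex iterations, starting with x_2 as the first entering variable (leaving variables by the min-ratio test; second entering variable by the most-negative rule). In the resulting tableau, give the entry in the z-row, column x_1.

1/4

Ratio test on column x_2 — row 1: 11/5 = 11/5; row 2: 6/2 = 3; row 3: 21/4 = 21/4; row 4: 14/3 = 14/3. Minimum is 11/5 at row 1 (u1 leaves); pivot element 5.
Divide row 1 by 5; eliminate column x_2 from the other rows.
Second iteration: most negative z-row entry is -13/5 in column x_3, so x_3 enters.
Ratio test on column x_3 — row 1: (11/5)/(3/5) = 11/3; row 2: (8/5)/(4/5) = 2; row 3: entry -7/5 ≤ 0; row 4: (37/5)/(1/5) = 37. Minimum is 2 at row 2 (u2 leaves); pivot element 4/5.
Divide row 2 by 4/5; eliminate column x_3 from the other rows.
After both pivots, the entry at the z-row, column x_1 is 1/4.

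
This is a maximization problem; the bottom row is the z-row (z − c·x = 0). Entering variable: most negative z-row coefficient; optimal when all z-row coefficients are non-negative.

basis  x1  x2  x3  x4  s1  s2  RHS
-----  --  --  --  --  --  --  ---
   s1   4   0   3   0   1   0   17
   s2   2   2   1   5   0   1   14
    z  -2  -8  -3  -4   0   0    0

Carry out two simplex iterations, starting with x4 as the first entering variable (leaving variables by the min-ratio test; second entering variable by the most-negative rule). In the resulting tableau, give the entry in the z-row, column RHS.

Ratio test on column x4 — row 1: entry 0 ≤ 0; row 2: 14/5 = 14/5. Minimum is 14/5 at row 2 (s2 leaves); pivot element 5.
Divide row 2 by 5; eliminate column x4 from the other rows.
Second iteration: most negative z-row entry is -32/5 in column x2, so x2 enters.
Ratio test on column x2 — row 1: entry 0 ≤ 0; row 2: (14/5)/(2/5) = 7. Minimum is 7 at row 2 (x4 leaves); pivot element 2/5.
Divide row 2 by 2/5; eliminate column x2 from the other rows.
After both pivots, the entry at the z-row, column RHS is 56.

56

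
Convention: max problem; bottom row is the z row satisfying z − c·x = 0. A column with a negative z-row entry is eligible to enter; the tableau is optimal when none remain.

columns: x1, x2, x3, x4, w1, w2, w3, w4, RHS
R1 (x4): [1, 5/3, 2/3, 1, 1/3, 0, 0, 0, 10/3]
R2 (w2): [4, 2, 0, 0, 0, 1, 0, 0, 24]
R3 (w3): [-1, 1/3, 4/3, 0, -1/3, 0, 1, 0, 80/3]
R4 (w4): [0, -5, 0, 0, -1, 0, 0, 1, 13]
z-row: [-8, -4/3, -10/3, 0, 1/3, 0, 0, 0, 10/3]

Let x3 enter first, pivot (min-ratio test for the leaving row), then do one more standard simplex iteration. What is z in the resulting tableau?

Ratio test on column x3 — row 1: (10/3)/(2/3) = 5; row 2: entry 0 ≤ 0; row 3: (80/3)/(4/3) = 20; row 4: entry 0 ≤ 0. Minimum is 5 at row 1 (x4 leaves); pivot element 2/3.
Pivot on row 1; the z-row RHS becomes 10/3 − (-10/3)·5 = 20.
Next entering variable (most negative z-row entry -3): x1.
Ratio test on column x1 — row 1: 5/(3/2) = 10/3; row 2: 24/4 = 6; row 3: entry -3 ≤ 0; row 4: entry 0 ≤ 0. Minimum is 10/3 at row 1 (x3 leaves); pivot element 3/2.
After the second pivot the z-row RHS is 20 − (-3)·(10/3) = 30.

30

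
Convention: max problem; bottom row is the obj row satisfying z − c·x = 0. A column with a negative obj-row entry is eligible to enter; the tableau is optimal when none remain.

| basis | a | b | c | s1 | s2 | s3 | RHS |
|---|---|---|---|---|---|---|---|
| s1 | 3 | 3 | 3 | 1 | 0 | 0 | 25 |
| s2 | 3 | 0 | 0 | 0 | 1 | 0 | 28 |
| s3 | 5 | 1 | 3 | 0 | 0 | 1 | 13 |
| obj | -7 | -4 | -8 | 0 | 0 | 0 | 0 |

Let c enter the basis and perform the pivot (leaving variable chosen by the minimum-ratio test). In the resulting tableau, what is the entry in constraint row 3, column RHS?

13/3

Ratio test on column c — row 1: 25/3 = 25/3; row 2: entry 0 ≤ 0; row 3: 13/3 = 13/3. Minimum is 13/3 at row 3 (s3 leaves); pivot element 3.
Divide row 3 by 3; eliminate column c from the other rows.
In the new row 3, the RHS entry is the old entry divided by the pivot: 13/3 = 13/3.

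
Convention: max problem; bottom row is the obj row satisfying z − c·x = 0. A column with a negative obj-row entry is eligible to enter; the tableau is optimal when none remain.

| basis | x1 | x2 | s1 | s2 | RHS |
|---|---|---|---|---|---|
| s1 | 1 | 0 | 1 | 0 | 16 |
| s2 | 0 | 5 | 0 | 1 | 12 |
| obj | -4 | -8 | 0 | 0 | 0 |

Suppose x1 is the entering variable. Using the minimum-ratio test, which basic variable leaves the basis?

s1

Column x1 entries and ratios — s1: 16/1 = 16; s2: 0 ≤ 0, skip.
Smallest ratio is 16 in the row of s1, so s1 leaves.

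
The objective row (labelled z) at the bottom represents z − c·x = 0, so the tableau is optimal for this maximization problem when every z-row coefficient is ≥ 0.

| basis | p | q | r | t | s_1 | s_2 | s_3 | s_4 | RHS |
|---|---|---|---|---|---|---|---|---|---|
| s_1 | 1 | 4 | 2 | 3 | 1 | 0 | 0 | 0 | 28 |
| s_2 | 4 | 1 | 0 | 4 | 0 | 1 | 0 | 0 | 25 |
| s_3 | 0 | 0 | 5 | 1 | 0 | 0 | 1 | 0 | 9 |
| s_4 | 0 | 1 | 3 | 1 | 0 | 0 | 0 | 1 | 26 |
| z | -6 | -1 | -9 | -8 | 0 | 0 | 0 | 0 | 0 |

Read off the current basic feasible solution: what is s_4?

s_4 is basic (row 4); its value is the RHS of that row, 26.

26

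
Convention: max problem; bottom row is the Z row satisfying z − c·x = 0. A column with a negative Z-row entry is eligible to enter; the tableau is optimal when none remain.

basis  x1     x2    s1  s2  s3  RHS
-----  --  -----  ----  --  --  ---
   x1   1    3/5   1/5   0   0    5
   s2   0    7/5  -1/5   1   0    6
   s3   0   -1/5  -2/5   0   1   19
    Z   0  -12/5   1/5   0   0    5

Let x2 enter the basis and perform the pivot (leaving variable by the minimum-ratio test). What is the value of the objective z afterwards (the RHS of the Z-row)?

107/7

Ratio test on column x2 — row 1: 5/(3/5) = 25/3; row 2: 6/(7/5) = 30/7; row 3: entry -1/5 ≤ 0. Minimum is 30/7 at row 2 (s2 leaves); pivot element 7/5.
Pivot on row 2; the Z-row RHS becomes 5 − (-12/5)·(30/7) = 107/7.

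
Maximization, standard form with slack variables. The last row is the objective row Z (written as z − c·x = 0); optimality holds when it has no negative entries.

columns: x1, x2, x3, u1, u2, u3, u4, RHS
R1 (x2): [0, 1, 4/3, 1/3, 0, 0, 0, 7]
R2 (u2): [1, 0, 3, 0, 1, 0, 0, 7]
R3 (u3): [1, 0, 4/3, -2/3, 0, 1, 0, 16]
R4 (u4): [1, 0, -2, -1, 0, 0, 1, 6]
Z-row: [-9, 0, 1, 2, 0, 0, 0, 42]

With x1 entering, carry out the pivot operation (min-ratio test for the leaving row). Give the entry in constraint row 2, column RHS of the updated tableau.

Ratio test on column x1 — row 1: entry 0 ≤ 0; row 2: 7/1 = 7; row 3: 16/1 = 16; row 4: 6/1 = 6. Minimum is 6 at row 4 (u4 leaves); pivot element 1.
Divide row 4 by 1; eliminate column x1 from the other rows.
Row 2 update in column RHS: 7 − 1·6 = 1.

1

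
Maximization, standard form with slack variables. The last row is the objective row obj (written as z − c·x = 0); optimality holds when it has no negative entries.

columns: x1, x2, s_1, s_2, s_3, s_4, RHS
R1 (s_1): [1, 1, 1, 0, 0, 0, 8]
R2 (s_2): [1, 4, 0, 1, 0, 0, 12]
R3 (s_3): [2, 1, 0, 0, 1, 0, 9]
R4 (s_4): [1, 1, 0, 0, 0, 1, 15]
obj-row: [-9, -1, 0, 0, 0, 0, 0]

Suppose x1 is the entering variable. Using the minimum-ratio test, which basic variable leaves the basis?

s_3

Column x1 entries and ratios — s_1: 8/1 = 8; s_2: 12/1 = 12; s_3: 9/2 = 9/2; s_4: 15/1 = 15.
Smallest ratio is 9/2 in the row of s_3, so s_3 leaves.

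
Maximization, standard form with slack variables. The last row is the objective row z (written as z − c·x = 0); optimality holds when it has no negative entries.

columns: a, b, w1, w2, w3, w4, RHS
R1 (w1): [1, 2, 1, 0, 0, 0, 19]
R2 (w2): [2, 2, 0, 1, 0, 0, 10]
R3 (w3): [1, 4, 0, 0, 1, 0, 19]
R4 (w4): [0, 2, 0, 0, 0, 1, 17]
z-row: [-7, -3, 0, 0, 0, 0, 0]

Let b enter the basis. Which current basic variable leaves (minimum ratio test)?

Column b entries and ratios — w1: 19/2 = 19/2; w2: 10/2 = 5; w3: 19/4 = 19/4; w4: 17/2 = 17/2.
Smallest ratio is 19/4 in the row of w3, so w3 leaves.

w3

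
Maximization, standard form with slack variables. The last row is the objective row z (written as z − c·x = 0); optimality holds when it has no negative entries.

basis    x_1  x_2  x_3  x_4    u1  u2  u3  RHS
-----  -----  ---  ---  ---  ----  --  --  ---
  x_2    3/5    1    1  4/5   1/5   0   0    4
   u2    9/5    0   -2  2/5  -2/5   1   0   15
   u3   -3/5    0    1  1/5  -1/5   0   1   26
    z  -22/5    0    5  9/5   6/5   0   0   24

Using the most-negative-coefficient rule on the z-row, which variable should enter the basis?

Negative z-row entries: x_1: -22/5.
The most negative is -22/5 in column x_1, so x_1 enters.

x_1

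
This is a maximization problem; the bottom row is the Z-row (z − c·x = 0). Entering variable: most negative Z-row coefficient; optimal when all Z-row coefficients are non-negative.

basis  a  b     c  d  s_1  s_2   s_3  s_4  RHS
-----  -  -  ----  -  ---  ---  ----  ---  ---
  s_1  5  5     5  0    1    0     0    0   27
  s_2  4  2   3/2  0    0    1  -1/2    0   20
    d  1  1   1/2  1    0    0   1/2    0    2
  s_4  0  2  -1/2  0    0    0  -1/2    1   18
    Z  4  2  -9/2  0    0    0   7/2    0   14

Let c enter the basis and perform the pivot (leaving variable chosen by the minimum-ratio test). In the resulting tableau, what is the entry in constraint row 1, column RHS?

Ratio test on column c — row 1: 27/5 = 27/5; row 2: 20/(3/2) = 40/3; row 3: 2/(1/2) = 4; row 4: entry -1/2 ≤ 0. Minimum is 4 at row 3 (d leaves); pivot element 1/2.
Divide row 3 by 1/2; eliminate column c from the other rows.
Row 1 update in column RHS: 27 − 5·4 = 7.

7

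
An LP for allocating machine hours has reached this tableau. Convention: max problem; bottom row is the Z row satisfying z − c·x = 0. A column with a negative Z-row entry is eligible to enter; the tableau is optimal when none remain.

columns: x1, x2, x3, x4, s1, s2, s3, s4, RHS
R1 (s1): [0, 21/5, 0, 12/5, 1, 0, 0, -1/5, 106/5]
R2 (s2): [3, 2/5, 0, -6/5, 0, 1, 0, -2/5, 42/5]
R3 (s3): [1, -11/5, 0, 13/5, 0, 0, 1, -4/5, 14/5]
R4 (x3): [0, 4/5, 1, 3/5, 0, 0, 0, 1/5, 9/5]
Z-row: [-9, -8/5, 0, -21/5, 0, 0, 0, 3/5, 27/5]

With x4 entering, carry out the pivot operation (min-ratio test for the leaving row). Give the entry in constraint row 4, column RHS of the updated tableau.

15/13

Ratio test on column x4 — row 1: (106/5)/(12/5) = 53/6; row 2: entry -6/5 ≤ 0; row 3: (14/5)/(13/5) = 14/13; row 4: (9/5)/(3/5) = 3. Minimum is 14/13 at row 3 (s3 leaves); pivot element 13/5.
Divide row 3 by 13/5; eliminate column x4 from the other rows.
Row 4 update in column RHS: 9/5 − (3/5)·(14/13) = 15/13.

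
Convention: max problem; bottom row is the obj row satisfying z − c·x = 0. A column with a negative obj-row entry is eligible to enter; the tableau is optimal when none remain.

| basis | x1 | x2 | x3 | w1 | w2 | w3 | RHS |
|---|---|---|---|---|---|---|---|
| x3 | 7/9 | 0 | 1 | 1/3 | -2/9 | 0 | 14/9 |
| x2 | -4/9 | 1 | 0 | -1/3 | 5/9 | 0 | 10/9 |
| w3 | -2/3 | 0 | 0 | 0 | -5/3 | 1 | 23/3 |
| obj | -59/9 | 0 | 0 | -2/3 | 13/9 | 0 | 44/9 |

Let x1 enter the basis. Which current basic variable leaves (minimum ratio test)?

x3

Column x1 entries and ratios — x3: (14/9)/(7/9) = 2; x2: -4/9 ≤ 0, skip; w3: -2/3 ≤ 0, skip.
Smallest ratio is 2 in the row of x3, so x3 leaves.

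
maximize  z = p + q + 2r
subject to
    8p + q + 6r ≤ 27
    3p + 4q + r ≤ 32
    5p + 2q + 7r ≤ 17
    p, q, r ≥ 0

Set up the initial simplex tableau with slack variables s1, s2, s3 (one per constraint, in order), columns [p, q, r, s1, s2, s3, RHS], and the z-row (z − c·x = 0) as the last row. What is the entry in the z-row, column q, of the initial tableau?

-1

The z-row carries the negated objective coefficients: the q entry is -1.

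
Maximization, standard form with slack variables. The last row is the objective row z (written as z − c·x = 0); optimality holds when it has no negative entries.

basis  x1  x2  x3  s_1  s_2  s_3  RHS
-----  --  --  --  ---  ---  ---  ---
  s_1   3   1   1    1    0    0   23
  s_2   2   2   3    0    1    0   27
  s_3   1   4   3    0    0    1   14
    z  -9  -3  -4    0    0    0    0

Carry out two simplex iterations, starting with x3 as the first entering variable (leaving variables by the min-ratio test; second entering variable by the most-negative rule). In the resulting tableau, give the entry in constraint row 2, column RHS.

Ratio test on column x3 — row 1: 23/1 = 23; row 2: 27/3 = 9; row 3: 14/3 = 14/3. Minimum is 14/3 at row 3 (s_3 leaves); pivot element 3.
Divide row 3 by 3; eliminate column x3 from the other rows.
Second iteration: most negative z-row entry is -23/3 in column x1, so x1 enters.
Ratio test on column x1 — row 1: (55/3)/(8/3) = 55/8; row 2: 13/1 = 13; row 3: (14/3)/(1/3) = 14. Minimum is 55/8 at row 1 (s_1 leaves); pivot element 8/3.
Divide row 1 by 8/3; eliminate column x1 from the other rows.
After both pivots, the entry at constraint row 2, column RHS is 49/8.

49/8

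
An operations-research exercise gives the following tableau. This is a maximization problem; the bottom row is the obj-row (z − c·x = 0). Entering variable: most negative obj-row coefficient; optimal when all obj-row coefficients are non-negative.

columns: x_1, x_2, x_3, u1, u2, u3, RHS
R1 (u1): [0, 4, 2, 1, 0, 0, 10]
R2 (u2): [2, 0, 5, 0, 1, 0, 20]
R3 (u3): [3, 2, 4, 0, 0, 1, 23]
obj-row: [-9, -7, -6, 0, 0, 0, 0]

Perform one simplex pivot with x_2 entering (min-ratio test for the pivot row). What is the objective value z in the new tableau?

Ratio test on column x_2 — row 1: 10/4 = 5/2; row 2: entry 0 ≤ 0; row 3: 23/2 = 23/2. Minimum is 5/2 at row 1 (u1 leaves); pivot element 4.
Pivot on row 1; the obj-row RHS becomes 0 − (-7)·(5/2) = 35/2.

35/2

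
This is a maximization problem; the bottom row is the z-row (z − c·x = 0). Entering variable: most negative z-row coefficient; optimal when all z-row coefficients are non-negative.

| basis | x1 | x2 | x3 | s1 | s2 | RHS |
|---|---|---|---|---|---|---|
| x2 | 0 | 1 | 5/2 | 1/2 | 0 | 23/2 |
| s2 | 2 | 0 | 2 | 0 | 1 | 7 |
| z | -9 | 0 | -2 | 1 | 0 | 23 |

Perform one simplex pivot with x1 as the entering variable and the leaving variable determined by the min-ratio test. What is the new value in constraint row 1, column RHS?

Ratio test on column x1 — row 1: entry 0 ≤ 0; row 2: 7/2 = 7/2. Minimum is 7/2 at row 2 (s2 leaves); pivot element 2.
Divide row 2 by 2; eliminate column x1 from the other rows.
Row 1 update in column RHS: 23/2 − 0·(7/2) = 23/2.

23/2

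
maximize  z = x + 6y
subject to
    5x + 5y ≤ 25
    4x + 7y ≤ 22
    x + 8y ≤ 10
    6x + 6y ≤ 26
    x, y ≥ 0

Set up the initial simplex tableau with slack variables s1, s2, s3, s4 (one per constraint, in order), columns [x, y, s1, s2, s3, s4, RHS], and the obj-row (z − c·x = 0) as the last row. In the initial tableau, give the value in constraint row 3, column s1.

0

Slack s1 belongs to constraint 1; its column is the unit vector e_1, so the entry in row 3 is 0.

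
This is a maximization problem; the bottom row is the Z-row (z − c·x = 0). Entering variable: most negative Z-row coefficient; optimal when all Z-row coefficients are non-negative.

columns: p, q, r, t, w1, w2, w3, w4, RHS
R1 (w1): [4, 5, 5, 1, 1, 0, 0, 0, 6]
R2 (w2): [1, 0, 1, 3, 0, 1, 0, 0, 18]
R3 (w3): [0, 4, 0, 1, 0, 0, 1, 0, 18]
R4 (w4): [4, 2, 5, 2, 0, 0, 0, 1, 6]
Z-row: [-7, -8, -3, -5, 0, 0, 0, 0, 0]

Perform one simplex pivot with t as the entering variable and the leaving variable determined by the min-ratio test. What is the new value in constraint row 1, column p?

Ratio test on column t — row 1: 6/1 = 6; row 2: 18/3 = 6; row 3: 18/1 = 18; row 4: 6/2 = 3. Minimum is 3 at row 4 (w4 leaves); pivot element 2.
Divide row 4 by 2; eliminate column t from the other rows.
Row 1 update in column p: 4 − 1·2 = 2.

2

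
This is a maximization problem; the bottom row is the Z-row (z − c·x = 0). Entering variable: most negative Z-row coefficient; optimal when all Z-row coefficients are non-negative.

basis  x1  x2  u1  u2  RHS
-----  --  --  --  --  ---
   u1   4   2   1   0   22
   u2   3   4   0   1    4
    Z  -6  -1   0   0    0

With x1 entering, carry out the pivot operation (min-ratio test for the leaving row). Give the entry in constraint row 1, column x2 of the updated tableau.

Ratio test on column x1 — row 1: 22/4 = 11/2; row 2: 4/3 = 4/3. Minimum is 4/3 at row 2 (u2 leaves); pivot element 3.
Divide row 2 by 3; eliminate column x1 from the other rows.
Row 1 update in column x2: 2 − 4·(4/3) = -10/3.

-10/3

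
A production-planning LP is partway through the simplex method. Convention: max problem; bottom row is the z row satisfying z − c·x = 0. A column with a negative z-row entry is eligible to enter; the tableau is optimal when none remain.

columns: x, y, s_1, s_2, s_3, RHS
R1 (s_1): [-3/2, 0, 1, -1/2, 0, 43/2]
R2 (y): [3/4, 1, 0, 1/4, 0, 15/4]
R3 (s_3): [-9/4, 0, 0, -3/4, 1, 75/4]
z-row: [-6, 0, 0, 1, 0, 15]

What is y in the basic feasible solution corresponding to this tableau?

15/4

y is basic (row 2); its value is the RHS of that row, 15/4.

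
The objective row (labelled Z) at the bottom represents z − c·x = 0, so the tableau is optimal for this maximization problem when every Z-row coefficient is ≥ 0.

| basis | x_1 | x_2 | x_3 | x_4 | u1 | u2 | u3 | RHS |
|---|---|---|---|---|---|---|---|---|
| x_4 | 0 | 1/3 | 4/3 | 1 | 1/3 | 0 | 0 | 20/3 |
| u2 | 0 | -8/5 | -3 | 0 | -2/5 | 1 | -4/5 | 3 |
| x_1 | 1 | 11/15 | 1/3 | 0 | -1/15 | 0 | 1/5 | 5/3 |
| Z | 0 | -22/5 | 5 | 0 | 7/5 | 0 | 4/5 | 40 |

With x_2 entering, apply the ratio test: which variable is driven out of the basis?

Column x_2 entries and ratios — x_4: (20/3)/(1/3) = 20; u2: -8/5 ≤ 0, skip; x_1: (5/3)/(11/15) = 25/11.
Smallest ratio is 25/11 in the row of x_1, so x_1 leaves.

x_1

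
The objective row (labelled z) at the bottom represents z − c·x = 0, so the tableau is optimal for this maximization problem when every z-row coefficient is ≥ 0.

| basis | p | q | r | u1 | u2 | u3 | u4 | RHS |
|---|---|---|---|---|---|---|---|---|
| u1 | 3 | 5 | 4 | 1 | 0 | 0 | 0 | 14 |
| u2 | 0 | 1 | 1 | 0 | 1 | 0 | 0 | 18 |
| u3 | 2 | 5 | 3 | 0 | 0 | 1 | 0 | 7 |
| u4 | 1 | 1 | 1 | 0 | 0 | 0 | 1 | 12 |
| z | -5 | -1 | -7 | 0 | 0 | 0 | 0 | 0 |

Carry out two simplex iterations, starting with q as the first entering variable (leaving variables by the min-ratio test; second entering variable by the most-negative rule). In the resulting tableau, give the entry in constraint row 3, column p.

2/3

Ratio test on column q — row 1: 14/5 = 14/5; row 2: 18/1 = 18; row 3: 7/5 = 7/5; row 4: 12/1 = 12. Minimum is 7/5 at row 3 (u3 leaves); pivot element 5.
Divide row 3 by 5; eliminate column q from the other rows.
Second iteration: most negative z-row entry is -32/5 in column r, so r enters.
Ratio test on column r — row 1: 7/1 = 7; row 2: (83/5)/(2/5) = 83/2; row 3: (7/5)/(3/5) = 7/3; row 4: (53/5)/(2/5) = 53/2. Minimum is 7/3 at row 3 (q leaves); pivot element 3/5.
Divide row 3 by 3/5; eliminate column r from the other rows.
After both pivots, the entry at constraint row 3, column p is 2/3.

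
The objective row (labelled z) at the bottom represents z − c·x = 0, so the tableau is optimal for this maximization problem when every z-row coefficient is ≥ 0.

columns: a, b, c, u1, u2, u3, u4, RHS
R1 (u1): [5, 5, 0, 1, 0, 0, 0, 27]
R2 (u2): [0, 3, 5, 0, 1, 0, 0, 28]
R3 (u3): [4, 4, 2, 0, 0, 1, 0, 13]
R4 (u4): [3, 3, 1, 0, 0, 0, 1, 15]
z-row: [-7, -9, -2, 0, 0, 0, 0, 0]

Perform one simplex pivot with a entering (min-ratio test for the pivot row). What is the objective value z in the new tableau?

91/4

Ratio test on column a — row 1: 27/5 = 27/5; row 2: entry 0 ≤ 0; row 3: 13/4 = 13/4; row 4: 15/3 = 5. Minimum is 13/4 at row 3 (u3 leaves); pivot element 4.
Pivot on row 3; the z-row RHS becomes 0 − (-7)·(13/4) = 91/4.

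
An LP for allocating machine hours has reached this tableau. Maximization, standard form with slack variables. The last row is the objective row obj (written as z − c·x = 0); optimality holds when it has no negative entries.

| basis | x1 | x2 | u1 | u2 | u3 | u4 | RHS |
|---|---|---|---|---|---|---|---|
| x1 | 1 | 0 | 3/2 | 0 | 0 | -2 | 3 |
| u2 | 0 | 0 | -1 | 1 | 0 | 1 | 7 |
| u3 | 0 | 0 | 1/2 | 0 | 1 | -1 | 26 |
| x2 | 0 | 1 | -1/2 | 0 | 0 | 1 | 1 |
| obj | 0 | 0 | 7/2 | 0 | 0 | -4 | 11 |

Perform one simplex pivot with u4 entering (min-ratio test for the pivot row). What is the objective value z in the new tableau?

15

Ratio test on column u4 — row 1: entry -2 ≤ 0; row 2: 7/1 = 7; row 3: entry -1 ≤ 0; row 4: 1/1 = 1. Minimum is 1 at row 4 (x2 leaves); pivot element 1.
Pivot on row 4; the obj-row RHS becomes 11 − (-4)·1 = 15.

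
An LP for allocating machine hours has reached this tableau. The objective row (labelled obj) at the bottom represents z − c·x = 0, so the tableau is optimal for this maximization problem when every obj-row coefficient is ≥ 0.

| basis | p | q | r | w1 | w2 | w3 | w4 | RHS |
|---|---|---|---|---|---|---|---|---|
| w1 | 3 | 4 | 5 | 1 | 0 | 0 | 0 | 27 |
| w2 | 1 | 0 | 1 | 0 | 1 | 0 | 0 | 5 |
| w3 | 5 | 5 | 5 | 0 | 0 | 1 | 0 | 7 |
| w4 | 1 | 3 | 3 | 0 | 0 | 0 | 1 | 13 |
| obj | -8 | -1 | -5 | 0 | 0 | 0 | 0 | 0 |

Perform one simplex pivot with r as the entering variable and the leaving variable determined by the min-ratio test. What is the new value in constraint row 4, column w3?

Ratio test on column r — row 1: 27/5 = 27/5; row 2: 5/1 = 5; row 3: 7/5 = 7/5; row 4: 13/3 = 13/3. Minimum is 7/5 at row 3 (w3 leaves); pivot element 5.
Divide row 3 by 5; eliminate column r from the other rows.
Row 4 update in column w3: 0 − 3·(1/5) = -3/5.

-3/5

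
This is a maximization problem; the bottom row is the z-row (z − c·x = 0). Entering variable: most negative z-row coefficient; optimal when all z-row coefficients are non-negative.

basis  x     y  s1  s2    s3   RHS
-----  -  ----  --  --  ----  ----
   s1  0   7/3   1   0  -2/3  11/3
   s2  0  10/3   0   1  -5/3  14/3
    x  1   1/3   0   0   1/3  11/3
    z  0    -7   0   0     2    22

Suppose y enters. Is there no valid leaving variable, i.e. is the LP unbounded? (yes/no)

no

Column y has positive entries in row(s) 1, 2, 3, so the ratio test bounds it — not unbounded.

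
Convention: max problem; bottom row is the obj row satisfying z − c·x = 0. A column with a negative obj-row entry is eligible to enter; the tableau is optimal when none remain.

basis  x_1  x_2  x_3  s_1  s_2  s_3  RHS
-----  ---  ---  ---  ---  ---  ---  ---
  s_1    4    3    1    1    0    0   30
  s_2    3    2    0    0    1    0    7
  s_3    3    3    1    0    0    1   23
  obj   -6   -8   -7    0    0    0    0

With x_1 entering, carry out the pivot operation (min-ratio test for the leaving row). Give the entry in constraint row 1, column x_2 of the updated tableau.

Ratio test on column x_1 — row 1: 30/4 = 15/2; row 2: 7/3 = 7/3; row 3: 23/3 = 23/3. Minimum is 7/3 at row 2 (s_2 leaves); pivot element 3.
Divide row 2 by 3; eliminate column x_1 from the other rows.
Row 1 update in column x_2: 3 − 4·(2/3) = 1/3.

1/3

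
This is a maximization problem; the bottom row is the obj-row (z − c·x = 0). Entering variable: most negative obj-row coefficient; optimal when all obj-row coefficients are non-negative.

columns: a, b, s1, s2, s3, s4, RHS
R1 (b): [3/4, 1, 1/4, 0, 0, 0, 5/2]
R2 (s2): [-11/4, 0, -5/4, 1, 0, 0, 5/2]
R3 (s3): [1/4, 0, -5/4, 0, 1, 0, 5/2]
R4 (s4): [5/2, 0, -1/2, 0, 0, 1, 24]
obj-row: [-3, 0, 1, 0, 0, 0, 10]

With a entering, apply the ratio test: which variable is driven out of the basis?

Column a entries and ratios — b: (5/2)/(3/4) = 10/3; s2: -11/4 ≤ 0, skip; s3: (5/2)/(1/4) = 10; s4: 24/(5/2) = 48/5.
Smallest ratio is 10/3 in the row of b, so b leaves.

b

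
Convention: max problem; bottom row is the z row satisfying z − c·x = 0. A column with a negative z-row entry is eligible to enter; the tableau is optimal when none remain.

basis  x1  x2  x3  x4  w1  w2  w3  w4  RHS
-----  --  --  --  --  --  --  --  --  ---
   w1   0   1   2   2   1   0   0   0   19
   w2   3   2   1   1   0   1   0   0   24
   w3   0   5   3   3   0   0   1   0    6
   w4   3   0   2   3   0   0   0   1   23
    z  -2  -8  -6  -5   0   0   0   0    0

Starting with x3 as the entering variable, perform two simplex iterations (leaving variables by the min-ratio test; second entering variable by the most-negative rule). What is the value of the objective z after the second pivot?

74/3

Ratio test on column x3 — row 1: 19/2 = 19/2; row 2: 24/1 = 24; row 3: 6/3 = 2; row 4: 23/2 = 23/2. Minimum is 2 at row 3 (w3 leaves); pivot element 3.
Pivot on row 3; the z-row RHS becomes 0 − (-6)·2 = 12.
Next entering variable (most negative z-row entry -2): x1.
Ratio test on column x1 — row 1: entry 0 ≤ 0; row 2: 22/3 = 22/3; row 3: entry 0 ≤ 0; row 4: 19/3 = 19/3. Minimum is 19/3 at row 4 (w4 leaves); pivot element 3.
After the second pivot the z-row RHS is 12 − (-2)·(19/3) = 74/3.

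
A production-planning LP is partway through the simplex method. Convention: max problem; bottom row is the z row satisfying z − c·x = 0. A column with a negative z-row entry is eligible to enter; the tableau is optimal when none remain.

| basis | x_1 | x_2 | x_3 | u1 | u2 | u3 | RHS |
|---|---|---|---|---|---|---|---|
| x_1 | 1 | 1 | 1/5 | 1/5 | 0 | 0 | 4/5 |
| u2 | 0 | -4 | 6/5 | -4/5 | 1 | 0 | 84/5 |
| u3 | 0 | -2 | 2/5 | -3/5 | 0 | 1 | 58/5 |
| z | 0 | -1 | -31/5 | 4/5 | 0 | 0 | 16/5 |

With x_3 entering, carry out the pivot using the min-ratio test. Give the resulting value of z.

28

Ratio test on column x_3 — row 1: (4/5)/(1/5) = 4; row 2: (84/5)/(6/5) = 14; row 3: (58/5)/(2/5) = 29. Minimum is 4 at row 1 (x_1 leaves); pivot element 1/5.
Pivot on row 1; the z-row RHS becomes 16/5 − (-31/5)·4 = 28.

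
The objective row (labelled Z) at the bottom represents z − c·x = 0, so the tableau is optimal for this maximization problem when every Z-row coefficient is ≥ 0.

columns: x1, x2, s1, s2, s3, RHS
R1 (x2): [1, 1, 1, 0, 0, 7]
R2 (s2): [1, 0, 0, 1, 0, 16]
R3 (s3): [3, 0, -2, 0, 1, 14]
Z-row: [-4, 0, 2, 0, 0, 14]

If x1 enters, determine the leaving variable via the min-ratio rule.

s3

Column x1 entries and ratios — x2: 7/1 = 7; s2: 16/1 = 16; s3: 14/3 = 14/3.
Smallest ratio is 14/3 in the row of s3, so s3 leaves.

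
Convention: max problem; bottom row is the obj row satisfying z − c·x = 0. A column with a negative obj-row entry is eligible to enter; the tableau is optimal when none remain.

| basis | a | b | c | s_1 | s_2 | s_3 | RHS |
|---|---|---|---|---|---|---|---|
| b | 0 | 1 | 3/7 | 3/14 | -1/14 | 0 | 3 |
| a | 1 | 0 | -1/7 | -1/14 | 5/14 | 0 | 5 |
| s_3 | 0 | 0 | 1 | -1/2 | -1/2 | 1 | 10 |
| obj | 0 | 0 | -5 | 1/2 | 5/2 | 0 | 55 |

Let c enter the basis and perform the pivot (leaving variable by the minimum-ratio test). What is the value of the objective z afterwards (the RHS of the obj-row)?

Ratio test on column c — row 1: 3/(3/7) = 7; row 2: entry -1/7 ≤ 0; row 3: 10/1 = 10. Minimum is 7 at row 1 (b leaves); pivot element 3/7.
Pivot on row 1; the obj-row RHS becomes 55 − (-5)·7 = 90.

90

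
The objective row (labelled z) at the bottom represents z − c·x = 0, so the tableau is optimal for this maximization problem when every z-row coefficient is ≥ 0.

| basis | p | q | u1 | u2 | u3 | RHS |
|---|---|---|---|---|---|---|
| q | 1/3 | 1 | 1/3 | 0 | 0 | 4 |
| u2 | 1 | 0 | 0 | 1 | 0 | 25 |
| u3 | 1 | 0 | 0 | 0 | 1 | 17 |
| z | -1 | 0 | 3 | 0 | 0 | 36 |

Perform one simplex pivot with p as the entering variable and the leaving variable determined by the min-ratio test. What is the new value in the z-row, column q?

3

Ratio test on column p — row 1: 4/(1/3) = 12; row 2: 25/1 = 25; row 3: 17/1 = 17. Minimum is 12 at row 1 (q leaves); pivot element 1/3.
Divide row 1 by 1/3; eliminate column p from the other rows.
z-row update in column q: 0 − (-1)·3 = 3.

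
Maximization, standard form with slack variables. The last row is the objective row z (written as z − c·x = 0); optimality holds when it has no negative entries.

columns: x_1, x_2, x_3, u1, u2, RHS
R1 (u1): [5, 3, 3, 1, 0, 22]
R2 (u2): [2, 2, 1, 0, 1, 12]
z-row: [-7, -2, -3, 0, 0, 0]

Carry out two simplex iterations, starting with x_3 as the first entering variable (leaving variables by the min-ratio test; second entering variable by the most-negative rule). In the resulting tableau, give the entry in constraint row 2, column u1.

-2/5

Ratio test on column x_3 — row 1: 22/3 = 22/3; row 2: 12/1 = 12. Minimum is 22/3 at row 1 (u1 leaves); pivot element 3.
Divide row 1 by 3; eliminate column x_3 from the other rows.
Second iteration: most negative z-row entry is -2 in column x_1, so x_1 enters.
Ratio test on column x_1 — row 1: (22/3)/(5/3) = 22/5; row 2: (14/3)/(1/3) = 14. Minimum is 22/5 at row 1 (x_3 leaves); pivot element 5/3.
Divide row 1 by 5/3; eliminate column x_1 from the other rows.
After both pivots, the entry at constraint row 2, column u1 is -2/5.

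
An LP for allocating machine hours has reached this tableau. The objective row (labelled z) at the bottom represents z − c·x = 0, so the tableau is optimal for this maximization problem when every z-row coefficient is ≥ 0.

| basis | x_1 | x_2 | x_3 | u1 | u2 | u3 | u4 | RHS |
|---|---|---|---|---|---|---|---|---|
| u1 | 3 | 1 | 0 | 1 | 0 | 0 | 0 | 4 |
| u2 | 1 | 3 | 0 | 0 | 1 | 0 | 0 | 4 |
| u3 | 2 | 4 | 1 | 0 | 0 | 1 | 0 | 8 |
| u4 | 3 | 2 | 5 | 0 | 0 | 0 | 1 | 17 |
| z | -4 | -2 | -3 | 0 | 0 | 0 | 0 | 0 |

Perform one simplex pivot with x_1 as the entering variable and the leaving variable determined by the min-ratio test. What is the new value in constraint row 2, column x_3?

Ratio test on column x_1 — row 1: 4/3 = 4/3; row 2: 4/1 = 4; row 3: 8/2 = 4; row 4: 17/3 = 17/3. Minimum is 4/3 at row 1 (u1 leaves); pivot element 3.
Divide row 1 by 3; eliminate column x_1 from the other rows.
Row 2 update in column x_3: 0 − 1·0 = 0.

0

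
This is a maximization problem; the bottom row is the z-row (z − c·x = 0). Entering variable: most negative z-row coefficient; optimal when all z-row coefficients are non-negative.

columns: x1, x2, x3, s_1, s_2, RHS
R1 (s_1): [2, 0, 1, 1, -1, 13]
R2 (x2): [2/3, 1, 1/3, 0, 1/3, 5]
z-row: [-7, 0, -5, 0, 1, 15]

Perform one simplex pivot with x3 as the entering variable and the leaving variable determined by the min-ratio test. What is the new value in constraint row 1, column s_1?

Ratio test on column x3 — row 1: 13/1 = 13; row 2: 5/(1/3) = 15. Minimum is 13 at row 1 (s_1 leaves); pivot element 1.
Divide row 1 by 1; eliminate column x3 from the other rows.
In the new row 1, the s_1 entry is the old entry divided by the pivot: 1/1 = 1.

1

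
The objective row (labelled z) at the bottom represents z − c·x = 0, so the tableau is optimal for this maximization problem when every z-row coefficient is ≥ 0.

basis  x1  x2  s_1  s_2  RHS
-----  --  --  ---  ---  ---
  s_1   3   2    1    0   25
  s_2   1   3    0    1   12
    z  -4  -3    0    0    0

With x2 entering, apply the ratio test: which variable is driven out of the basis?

s_2

Column x2 entries and ratios — s_1: 25/2 = 25/2; s_2: 12/3 = 4.
Smallest ratio is 4 in the row of s_2, so s_2 leaves.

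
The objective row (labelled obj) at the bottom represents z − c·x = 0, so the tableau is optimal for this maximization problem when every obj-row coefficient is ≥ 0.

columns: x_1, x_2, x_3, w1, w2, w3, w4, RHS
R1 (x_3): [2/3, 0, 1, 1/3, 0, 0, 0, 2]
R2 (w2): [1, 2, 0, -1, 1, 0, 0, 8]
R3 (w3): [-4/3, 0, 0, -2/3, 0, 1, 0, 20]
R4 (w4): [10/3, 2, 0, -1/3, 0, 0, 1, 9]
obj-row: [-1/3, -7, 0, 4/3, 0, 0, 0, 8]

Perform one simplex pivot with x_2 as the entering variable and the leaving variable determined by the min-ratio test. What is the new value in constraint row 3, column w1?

Ratio test on column x_2 — row 1: entry 0 ≤ 0; row 2: 8/2 = 4; row 3: entry 0 ≤ 0; row 4: 9/2 = 9/2. Minimum is 4 at row 2 (w2 leaves); pivot element 2.
Divide row 2 by 2; eliminate column x_2 from the other rows.
Row 3 update in column w1: -2/3 − 0·(-1/2) = -2/3.

-2/3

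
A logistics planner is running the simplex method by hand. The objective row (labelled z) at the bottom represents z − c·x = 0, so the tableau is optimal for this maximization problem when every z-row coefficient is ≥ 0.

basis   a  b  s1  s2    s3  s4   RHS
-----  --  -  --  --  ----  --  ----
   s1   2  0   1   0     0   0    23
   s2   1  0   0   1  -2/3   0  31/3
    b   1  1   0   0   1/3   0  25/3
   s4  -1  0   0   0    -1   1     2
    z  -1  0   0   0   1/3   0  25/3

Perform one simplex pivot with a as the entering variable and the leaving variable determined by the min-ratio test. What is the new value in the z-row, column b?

1

Ratio test on column a — row 1: 23/2 = 23/2; row 2: (31/3)/1 = 31/3; row 3: (25/3)/1 = 25/3; row 4: entry -1 ≤ 0. Minimum is 25/3 at row 3 (b leaves); pivot element 1.
Divide row 3 by 1; eliminate column a from the other rows.
z-row update in column b: 0 − (-1)·1 = 1.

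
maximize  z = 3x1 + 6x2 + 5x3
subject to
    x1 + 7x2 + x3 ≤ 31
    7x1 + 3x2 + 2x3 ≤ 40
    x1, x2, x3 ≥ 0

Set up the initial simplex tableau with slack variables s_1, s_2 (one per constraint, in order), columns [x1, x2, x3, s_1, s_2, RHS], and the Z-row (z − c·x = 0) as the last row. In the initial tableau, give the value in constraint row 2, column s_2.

1

Slack s_2 belongs to constraint 2; its column is the unit vector e_2, so the entry in row 2 is 1.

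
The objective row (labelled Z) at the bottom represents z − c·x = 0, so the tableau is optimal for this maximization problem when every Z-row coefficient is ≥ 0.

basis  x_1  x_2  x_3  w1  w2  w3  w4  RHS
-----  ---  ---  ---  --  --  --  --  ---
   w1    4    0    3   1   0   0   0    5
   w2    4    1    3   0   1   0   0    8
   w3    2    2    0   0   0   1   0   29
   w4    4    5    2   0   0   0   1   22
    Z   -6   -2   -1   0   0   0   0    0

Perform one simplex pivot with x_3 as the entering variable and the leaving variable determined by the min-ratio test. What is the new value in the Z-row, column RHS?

5/3

Ratio test on column x_3 — row 1: 5/3 = 5/3; row 2: 8/3 = 8/3; row 3: entry 0 ≤ 0; row 4: 22/2 = 11. Minimum is 5/3 at row 1 (w1 leaves); pivot element 3.
Divide row 1 by 3; eliminate column x_3 from the other rows.
Z-row update in column RHS: 0 − (-1)·(5/3) = 5/3.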